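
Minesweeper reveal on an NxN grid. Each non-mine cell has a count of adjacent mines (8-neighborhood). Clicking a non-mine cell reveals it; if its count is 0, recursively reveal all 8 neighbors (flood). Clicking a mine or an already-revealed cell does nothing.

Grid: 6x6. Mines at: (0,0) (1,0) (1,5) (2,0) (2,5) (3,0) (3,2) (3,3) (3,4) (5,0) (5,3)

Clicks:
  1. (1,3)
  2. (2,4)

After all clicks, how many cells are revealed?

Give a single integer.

Click 1 (1,3) count=0: revealed 12 new [(0,1) (0,2) (0,3) (0,4) (1,1) (1,2) (1,3) (1,4) (2,1) (2,2) (2,3) (2,4)] -> total=12
Click 2 (2,4) count=4: revealed 0 new [(none)] -> total=12

Answer: 12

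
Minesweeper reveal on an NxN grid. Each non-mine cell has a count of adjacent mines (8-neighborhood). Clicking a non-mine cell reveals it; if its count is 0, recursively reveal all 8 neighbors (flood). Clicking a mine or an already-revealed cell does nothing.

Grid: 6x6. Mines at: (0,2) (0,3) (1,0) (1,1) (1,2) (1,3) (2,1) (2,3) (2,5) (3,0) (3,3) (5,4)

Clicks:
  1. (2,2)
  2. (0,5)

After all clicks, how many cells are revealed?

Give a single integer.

Answer: 5

Derivation:
Click 1 (2,2) count=6: revealed 1 new [(2,2)] -> total=1
Click 2 (0,5) count=0: revealed 4 new [(0,4) (0,5) (1,4) (1,5)] -> total=5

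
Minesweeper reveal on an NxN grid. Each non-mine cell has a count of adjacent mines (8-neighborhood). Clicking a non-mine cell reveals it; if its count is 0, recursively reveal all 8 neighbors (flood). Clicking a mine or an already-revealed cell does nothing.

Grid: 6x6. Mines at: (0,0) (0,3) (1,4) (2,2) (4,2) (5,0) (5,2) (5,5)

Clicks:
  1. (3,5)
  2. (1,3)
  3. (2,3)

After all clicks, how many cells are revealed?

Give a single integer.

Click 1 (3,5) count=0: revealed 9 new [(2,3) (2,4) (2,5) (3,3) (3,4) (3,5) (4,3) (4,4) (4,5)] -> total=9
Click 2 (1,3) count=3: revealed 1 new [(1,3)] -> total=10
Click 3 (2,3) count=2: revealed 0 new [(none)] -> total=10

Answer: 10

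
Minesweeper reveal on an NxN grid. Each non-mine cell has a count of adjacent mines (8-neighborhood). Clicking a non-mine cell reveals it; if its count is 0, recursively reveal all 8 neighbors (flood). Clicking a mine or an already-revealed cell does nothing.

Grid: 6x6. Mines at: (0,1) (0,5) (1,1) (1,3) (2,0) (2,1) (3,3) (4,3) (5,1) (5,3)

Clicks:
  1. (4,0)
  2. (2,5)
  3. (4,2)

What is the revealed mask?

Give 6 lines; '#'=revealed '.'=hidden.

Click 1 (4,0) count=1: revealed 1 new [(4,0)] -> total=1
Click 2 (2,5) count=0: revealed 10 new [(1,4) (1,5) (2,4) (2,5) (3,4) (3,5) (4,4) (4,5) (5,4) (5,5)] -> total=11
Click 3 (4,2) count=4: revealed 1 new [(4,2)] -> total=12

Answer: ......
....##
....##
....##
#.#.##
....##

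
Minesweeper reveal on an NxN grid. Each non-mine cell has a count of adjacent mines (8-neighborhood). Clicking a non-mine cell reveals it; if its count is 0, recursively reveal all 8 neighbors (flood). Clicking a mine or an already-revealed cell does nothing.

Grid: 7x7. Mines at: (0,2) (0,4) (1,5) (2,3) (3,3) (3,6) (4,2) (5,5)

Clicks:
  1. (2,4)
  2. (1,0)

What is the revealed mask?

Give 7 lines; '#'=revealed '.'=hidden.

Answer: ##.....
###....
###.#..
###....
##.....
#####..
#####..

Derivation:
Click 1 (2,4) count=3: revealed 1 new [(2,4)] -> total=1
Click 2 (1,0) count=0: revealed 23 new [(0,0) (0,1) (1,0) (1,1) (1,2) (2,0) (2,1) (2,2) (3,0) (3,1) (3,2) (4,0) (4,1) (5,0) (5,1) (5,2) (5,3) (5,4) (6,0) (6,1) (6,2) (6,3) (6,4)] -> total=24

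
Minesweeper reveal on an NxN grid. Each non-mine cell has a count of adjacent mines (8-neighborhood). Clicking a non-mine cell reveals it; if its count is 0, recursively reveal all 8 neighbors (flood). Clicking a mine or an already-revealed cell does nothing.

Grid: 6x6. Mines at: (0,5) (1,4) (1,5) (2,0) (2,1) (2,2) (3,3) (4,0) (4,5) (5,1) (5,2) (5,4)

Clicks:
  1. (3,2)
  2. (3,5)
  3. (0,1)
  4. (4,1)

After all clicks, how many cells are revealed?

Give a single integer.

Click 1 (3,2) count=3: revealed 1 new [(3,2)] -> total=1
Click 2 (3,5) count=1: revealed 1 new [(3,5)] -> total=2
Click 3 (0,1) count=0: revealed 8 new [(0,0) (0,1) (0,2) (0,3) (1,0) (1,1) (1,2) (1,3)] -> total=10
Click 4 (4,1) count=3: revealed 1 new [(4,1)] -> total=11

Answer: 11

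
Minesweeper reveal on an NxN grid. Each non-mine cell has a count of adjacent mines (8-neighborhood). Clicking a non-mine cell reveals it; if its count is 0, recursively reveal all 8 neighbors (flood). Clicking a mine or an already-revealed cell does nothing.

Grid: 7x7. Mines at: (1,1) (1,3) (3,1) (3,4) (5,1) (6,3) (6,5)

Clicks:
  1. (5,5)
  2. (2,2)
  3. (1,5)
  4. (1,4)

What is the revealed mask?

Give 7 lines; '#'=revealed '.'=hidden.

Click 1 (5,5) count=1: revealed 1 new [(5,5)] -> total=1
Click 2 (2,2) count=3: revealed 1 new [(2,2)] -> total=2
Click 3 (1,5) count=0: revealed 14 new [(0,4) (0,5) (0,6) (1,4) (1,5) (1,6) (2,4) (2,5) (2,6) (3,5) (3,6) (4,5) (4,6) (5,6)] -> total=16
Click 4 (1,4) count=1: revealed 0 new [(none)] -> total=16

Answer: ....###
....###
..#.###
.....##
.....##
.....##
.......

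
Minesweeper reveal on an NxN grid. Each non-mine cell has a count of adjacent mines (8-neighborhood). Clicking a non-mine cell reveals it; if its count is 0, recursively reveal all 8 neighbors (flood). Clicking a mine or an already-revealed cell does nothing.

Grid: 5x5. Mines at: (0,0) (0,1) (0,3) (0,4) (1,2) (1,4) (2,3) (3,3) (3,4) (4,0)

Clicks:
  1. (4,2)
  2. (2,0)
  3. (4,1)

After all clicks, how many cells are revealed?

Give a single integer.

Click 1 (4,2) count=1: revealed 1 new [(4,2)] -> total=1
Click 2 (2,0) count=0: revealed 6 new [(1,0) (1,1) (2,0) (2,1) (3,0) (3,1)] -> total=7
Click 3 (4,1) count=1: revealed 1 new [(4,1)] -> total=8

Answer: 8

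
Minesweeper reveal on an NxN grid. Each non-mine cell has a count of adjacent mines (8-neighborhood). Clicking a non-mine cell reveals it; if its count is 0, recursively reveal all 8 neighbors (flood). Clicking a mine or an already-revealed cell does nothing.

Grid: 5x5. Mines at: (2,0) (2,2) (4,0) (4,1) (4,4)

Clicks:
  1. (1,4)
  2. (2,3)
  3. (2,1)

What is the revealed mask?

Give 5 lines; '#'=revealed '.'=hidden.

Click 1 (1,4) count=0: revealed 14 new [(0,0) (0,1) (0,2) (0,3) (0,4) (1,0) (1,1) (1,2) (1,3) (1,4) (2,3) (2,4) (3,3) (3,4)] -> total=14
Click 2 (2,3) count=1: revealed 0 new [(none)] -> total=14
Click 3 (2,1) count=2: revealed 1 new [(2,1)] -> total=15

Answer: #####
#####
.#.##
...##
.....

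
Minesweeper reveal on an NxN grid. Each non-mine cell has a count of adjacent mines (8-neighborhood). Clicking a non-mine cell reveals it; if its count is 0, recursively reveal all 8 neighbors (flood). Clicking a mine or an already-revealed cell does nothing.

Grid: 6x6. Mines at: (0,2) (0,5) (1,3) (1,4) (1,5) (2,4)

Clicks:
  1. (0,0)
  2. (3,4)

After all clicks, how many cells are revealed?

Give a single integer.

Click 1 (0,0) count=0: revealed 27 new [(0,0) (0,1) (1,0) (1,1) (1,2) (2,0) (2,1) (2,2) (2,3) (3,0) (3,1) (3,2) (3,3) (3,4) (3,5) (4,0) (4,1) (4,2) (4,3) (4,4) (4,5) (5,0) (5,1) (5,2) (5,3) (5,4) (5,5)] -> total=27
Click 2 (3,4) count=1: revealed 0 new [(none)] -> total=27

Answer: 27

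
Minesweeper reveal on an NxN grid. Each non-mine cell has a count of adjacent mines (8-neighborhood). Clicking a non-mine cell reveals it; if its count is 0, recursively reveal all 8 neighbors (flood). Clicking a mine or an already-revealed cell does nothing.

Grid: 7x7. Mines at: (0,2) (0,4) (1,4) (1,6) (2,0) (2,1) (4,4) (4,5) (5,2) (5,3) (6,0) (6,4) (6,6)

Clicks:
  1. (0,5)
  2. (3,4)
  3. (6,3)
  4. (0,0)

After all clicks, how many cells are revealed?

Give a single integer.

Click 1 (0,5) count=3: revealed 1 new [(0,5)] -> total=1
Click 2 (3,4) count=2: revealed 1 new [(3,4)] -> total=2
Click 3 (6,3) count=3: revealed 1 new [(6,3)] -> total=3
Click 4 (0,0) count=0: revealed 4 new [(0,0) (0,1) (1,0) (1,1)] -> total=7

Answer: 7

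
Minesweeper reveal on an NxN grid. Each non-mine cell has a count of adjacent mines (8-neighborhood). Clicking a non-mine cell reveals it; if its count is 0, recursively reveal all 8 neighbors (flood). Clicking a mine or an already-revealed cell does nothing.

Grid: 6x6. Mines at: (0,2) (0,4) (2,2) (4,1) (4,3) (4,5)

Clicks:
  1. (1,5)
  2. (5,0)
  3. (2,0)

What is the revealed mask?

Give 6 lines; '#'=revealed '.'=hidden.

Answer: ##....
##...#
##....
##....
......
#.....

Derivation:
Click 1 (1,5) count=1: revealed 1 new [(1,5)] -> total=1
Click 2 (5,0) count=1: revealed 1 new [(5,0)] -> total=2
Click 3 (2,0) count=0: revealed 8 new [(0,0) (0,1) (1,0) (1,1) (2,0) (2,1) (3,0) (3,1)] -> total=10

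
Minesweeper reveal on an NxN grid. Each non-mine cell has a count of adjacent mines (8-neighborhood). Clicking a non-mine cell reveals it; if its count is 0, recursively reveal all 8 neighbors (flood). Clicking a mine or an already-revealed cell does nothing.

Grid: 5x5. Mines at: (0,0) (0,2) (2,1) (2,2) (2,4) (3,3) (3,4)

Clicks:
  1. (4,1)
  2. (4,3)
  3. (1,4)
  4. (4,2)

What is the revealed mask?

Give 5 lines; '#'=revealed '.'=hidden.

Click 1 (4,1) count=0: revealed 6 new [(3,0) (3,1) (3,2) (4,0) (4,1) (4,2)] -> total=6
Click 2 (4,3) count=2: revealed 1 new [(4,3)] -> total=7
Click 3 (1,4) count=1: revealed 1 new [(1,4)] -> total=8
Click 4 (4,2) count=1: revealed 0 new [(none)] -> total=8

Answer: .....
....#
.....
###..
####.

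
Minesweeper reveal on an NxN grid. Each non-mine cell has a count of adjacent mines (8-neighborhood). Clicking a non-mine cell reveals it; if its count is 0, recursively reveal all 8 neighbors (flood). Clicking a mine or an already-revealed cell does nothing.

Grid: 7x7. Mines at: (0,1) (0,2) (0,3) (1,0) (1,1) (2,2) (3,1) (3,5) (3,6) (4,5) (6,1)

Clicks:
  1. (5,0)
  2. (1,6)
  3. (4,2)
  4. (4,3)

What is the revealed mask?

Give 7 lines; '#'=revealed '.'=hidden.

Click 1 (5,0) count=1: revealed 1 new [(5,0)] -> total=1
Click 2 (1,6) count=0: revealed 9 new [(0,4) (0,5) (0,6) (1,4) (1,5) (1,6) (2,4) (2,5) (2,6)] -> total=10
Click 3 (4,2) count=1: revealed 1 new [(4,2)] -> total=11
Click 4 (4,3) count=0: revealed 15 new [(3,2) (3,3) (3,4) (4,3) (4,4) (5,2) (5,3) (5,4) (5,5) (5,6) (6,2) (6,3) (6,4) (6,5) (6,6)] -> total=26

Answer: ....###
....###
....###
..###..
..###..
#.#####
..#####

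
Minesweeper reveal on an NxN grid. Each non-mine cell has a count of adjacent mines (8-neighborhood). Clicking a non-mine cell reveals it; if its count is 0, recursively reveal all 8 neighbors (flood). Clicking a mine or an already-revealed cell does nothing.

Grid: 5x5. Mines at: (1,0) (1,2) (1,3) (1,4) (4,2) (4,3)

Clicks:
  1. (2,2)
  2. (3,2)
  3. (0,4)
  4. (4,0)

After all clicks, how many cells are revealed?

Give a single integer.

Answer: 9

Derivation:
Click 1 (2,2) count=2: revealed 1 new [(2,2)] -> total=1
Click 2 (3,2) count=2: revealed 1 new [(3,2)] -> total=2
Click 3 (0,4) count=2: revealed 1 new [(0,4)] -> total=3
Click 4 (4,0) count=0: revealed 6 new [(2,0) (2,1) (3,0) (3,1) (4,0) (4,1)] -> total=9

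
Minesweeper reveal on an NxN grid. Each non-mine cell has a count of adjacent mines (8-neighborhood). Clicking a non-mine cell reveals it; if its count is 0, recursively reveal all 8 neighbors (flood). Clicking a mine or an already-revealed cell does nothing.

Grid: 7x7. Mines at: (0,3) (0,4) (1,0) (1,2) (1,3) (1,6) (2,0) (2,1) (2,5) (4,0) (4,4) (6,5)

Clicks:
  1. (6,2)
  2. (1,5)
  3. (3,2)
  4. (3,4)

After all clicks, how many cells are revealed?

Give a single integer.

Click 1 (6,2) count=0: revealed 16 new [(3,1) (3,2) (3,3) (4,1) (4,2) (4,3) (5,0) (5,1) (5,2) (5,3) (5,4) (6,0) (6,1) (6,2) (6,3) (6,4)] -> total=16
Click 2 (1,5) count=3: revealed 1 new [(1,5)] -> total=17
Click 3 (3,2) count=1: revealed 0 new [(none)] -> total=17
Click 4 (3,4) count=2: revealed 1 new [(3,4)] -> total=18

Answer: 18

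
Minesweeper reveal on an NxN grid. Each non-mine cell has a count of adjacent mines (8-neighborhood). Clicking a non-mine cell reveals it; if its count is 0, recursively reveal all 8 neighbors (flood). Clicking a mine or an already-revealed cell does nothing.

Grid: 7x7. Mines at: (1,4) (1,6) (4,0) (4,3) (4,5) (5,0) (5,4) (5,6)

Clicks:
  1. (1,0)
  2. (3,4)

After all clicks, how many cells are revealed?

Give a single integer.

Answer: 17

Derivation:
Click 1 (1,0) count=0: revealed 16 new [(0,0) (0,1) (0,2) (0,3) (1,0) (1,1) (1,2) (1,3) (2,0) (2,1) (2,2) (2,3) (3,0) (3,1) (3,2) (3,3)] -> total=16
Click 2 (3,4) count=2: revealed 1 new [(3,4)] -> total=17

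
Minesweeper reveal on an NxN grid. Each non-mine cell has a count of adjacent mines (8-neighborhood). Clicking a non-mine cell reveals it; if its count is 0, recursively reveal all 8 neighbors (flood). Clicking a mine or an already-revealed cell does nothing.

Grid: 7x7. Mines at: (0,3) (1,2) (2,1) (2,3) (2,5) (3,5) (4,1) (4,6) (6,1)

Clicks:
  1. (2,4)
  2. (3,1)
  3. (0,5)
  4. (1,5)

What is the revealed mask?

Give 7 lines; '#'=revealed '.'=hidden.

Click 1 (2,4) count=3: revealed 1 new [(2,4)] -> total=1
Click 2 (3,1) count=2: revealed 1 new [(3,1)] -> total=2
Click 3 (0,5) count=0: revealed 6 new [(0,4) (0,5) (0,6) (1,4) (1,5) (1,6)] -> total=8
Click 4 (1,5) count=1: revealed 0 new [(none)] -> total=8

Answer: ....###
....###
....#..
.#.....
.......
.......
.......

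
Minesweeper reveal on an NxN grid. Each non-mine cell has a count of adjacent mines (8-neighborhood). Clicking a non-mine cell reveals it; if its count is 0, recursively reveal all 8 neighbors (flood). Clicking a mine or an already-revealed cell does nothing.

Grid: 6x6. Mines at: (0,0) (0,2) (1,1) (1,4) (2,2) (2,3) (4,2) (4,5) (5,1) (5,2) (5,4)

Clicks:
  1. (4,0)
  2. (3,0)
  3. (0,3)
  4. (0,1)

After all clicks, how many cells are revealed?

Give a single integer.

Answer: 8

Derivation:
Click 1 (4,0) count=1: revealed 1 new [(4,0)] -> total=1
Click 2 (3,0) count=0: revealed 5 new [(2,0) (2,1) (3,0) (3,1) (4,1)] -> total=6
Click 3 (0,3) count=2: revealed 1 new [(0,3)] -> total=7
Click 4 (0,1) count=3: revealed 1 new [(0,1)] -> total=8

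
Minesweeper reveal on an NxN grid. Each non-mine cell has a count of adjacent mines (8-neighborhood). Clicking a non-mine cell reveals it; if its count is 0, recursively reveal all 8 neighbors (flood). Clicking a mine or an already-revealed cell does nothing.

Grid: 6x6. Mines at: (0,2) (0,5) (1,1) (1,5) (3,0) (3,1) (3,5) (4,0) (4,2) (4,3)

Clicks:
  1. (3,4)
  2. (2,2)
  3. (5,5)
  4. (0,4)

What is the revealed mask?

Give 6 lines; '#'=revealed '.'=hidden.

Click 1 (3,4) count=2: revealed 1 new [(3,4)] -> total=1
Click 2 (2,2) count=2: revealed 1 new [(2,2)] -> total=2
Click 3 (5,5) count=0: revealed 4 new [(4,4) (4,5) (5,4) (5,5)] -> total=6
Click 4 (0,4) count=2: revealed 1 new [(0,4)] -> total=7

Answer: ....#.
......
..#...
....#.
....##
....##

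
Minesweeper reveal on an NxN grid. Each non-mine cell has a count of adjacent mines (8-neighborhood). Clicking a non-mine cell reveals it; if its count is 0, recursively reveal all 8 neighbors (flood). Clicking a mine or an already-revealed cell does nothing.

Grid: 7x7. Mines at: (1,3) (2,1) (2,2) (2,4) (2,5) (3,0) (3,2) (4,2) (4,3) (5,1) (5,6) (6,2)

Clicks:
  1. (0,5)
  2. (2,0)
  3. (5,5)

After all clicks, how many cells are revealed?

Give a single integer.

Click 1 (0,5) count=0: revealed 6 new [(0,4) (0,5) (0,6) (1,4) (1,5) (1,6)] -> total=6
Click 2 (2,0) count=2: revealed 1 new [(2,0)] -> total=7
Click 3 (5,5) count=1: revealed 1 new [(5,5)] -> total=8

Answer: 8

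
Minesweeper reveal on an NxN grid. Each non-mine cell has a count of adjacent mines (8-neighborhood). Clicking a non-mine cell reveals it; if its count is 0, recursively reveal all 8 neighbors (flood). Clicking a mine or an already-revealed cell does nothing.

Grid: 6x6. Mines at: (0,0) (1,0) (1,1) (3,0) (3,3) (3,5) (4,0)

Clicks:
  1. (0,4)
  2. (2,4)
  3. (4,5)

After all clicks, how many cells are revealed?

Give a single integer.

Click 1 (0,4) count=0: revealed 12 new [(0,2) (0,3) (0,4) (0,5) (1,2) (1,3) (1,4) (1,5) (2,2) (2,3) (2,4) (2,5)] -> total=12
Click 2 (2,4) count=2: revealed 0 new [(none)] -> total=12
Click 3 (4,5) count=1: revealed 1 new [(4,5)] -> total=13

Answer: 13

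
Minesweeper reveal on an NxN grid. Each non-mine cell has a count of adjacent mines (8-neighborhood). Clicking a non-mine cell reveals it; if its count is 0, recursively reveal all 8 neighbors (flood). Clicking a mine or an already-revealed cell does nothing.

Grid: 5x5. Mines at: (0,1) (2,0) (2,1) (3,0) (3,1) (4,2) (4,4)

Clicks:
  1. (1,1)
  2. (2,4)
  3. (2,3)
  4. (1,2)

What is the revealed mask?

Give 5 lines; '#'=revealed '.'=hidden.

Click 1 (1,1) count=3: revealed 1 new [(1,1)] -> total=1
Click 2 (2,4) count=0: revealed 12 new [(0,2) (0,3) (0,4) (1,2) (1,3) (1,4) (2,2) (2,3) (2,4) (3,2) (3,3) (3,4)] -> total=13
Click 3 (2,3) count=0: revealed 0 new [(none)] -> total=13
Click 4 (1,2) count=2: revealed 0 new [(none)] -> total=13

Answer: ..###
.####
..###
..###
.....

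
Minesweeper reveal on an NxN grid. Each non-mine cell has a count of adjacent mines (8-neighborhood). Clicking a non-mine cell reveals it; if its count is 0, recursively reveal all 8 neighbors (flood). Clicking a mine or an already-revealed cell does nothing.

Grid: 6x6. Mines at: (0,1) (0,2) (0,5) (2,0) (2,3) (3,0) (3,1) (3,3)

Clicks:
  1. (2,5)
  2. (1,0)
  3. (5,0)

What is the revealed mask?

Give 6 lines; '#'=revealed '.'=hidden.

Click 1 (2,5) count=0: revealed 18 new [(1,4) (1,5) (2,4) (2,5) (3,4) (3,5) (4,0) (4,1) (4,2) (4,3) (4,4) (4,5) (5,0) (5,1) (5,2) (5,3) (5,4) (5,5)] -> total=18
Click 2 (1,0) count=2: revealed 1 new [(1,0)] -> total=19
Click 3 (5,0) count=0: revealed 0 new [(none)] -> total=19

Answer: ......
#...##
....##
....##
######
######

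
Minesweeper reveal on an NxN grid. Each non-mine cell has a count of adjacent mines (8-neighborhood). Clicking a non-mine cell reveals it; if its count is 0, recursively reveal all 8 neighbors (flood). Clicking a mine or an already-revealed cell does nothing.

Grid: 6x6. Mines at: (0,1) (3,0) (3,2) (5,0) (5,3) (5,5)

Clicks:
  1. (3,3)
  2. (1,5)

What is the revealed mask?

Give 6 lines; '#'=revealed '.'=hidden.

Click 1 (3,3) count=1: revealed 1 new [(3,3)] -> total=1
Click 2 (1,5) count=0: revealed 17 new [(0,2) (0,3) (0,4) (0,5) (1,2) (1,3) (1,4) (1,5) (2,2) (2,3) (2,4) (2,5) (3,4) (3,5) (4,3) (4,4) (4,5)] -> total=18

Answer: ..####
..####
..####
...###
...###
......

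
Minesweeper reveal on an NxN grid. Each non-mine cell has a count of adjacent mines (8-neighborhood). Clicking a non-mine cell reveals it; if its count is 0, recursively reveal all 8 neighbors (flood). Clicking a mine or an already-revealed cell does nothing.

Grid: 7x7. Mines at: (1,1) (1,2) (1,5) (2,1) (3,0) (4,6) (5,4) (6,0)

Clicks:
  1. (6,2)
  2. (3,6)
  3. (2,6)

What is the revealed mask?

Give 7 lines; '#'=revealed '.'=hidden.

Click 1 (6,2) count=0: revealed 20 new [(2,2) (2,3) (2,4) (2,5) (3,1) (3,2) (3,3) (3,4) (3,5) (4,1) (4,2) (4,3) (4,4) (4,5) (5,1) (5,2) (5,3) (6,1) (6,2) (6,3)] -> total=20
Click 2 (3,6) count=1: revealed 1 new [(3,6)] -> total=21
Click 3 (2,6) count=1: revealed 1 new [(2,6)] -> total=22

Answer: .......
.......
..#####
.######
.#####.
.###...
.###...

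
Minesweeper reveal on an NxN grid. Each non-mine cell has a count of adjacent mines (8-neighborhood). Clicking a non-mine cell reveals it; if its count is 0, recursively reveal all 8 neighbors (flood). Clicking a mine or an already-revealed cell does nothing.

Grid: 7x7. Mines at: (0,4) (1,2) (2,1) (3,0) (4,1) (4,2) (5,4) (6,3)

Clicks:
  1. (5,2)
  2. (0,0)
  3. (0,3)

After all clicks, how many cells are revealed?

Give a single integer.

Click 1 (5,2) count=3: revealed 1 new [(5,2)] -> total=1
Click 2 (0,0) count=0: revealed 4 new [(0,0) (0,1) (1,0) (1,1)] -> total=5
Click 3 (0,3) count=2: revealed 1 new [(0,3)] -> total=6

Answer: 6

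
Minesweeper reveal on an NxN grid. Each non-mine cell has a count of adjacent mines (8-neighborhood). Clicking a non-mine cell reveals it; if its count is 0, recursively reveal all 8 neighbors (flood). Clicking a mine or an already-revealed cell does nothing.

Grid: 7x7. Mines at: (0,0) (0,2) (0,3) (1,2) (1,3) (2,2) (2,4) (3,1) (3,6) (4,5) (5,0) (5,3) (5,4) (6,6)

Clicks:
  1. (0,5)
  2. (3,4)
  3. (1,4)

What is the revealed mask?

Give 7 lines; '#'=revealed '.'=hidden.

Click 1 (0,5) count=0: revealed 8 new [(0,4) (0,5) (0,6) (1,4) (1,5) (1,6) (2,5) (2,6)] -> total=8
Click 2 (3,4) count=2: revealed 1 new [(3,4)] -> total=9
Click 3 (1,4) count=3: revealed 0 new [(none)] -> total=9

Answer: ....###
....###
.....##
....#..
.......
.......
.......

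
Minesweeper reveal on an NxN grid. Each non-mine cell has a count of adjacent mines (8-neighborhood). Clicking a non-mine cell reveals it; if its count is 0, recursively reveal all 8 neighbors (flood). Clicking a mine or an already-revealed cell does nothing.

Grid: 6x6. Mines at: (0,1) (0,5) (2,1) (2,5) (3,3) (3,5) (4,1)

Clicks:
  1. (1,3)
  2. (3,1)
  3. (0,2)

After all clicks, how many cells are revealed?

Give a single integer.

Answer: 10

Derivation:
Click 1 (1,3) count=0: revealed 9 new [(0,2) (0,3) (0,4) (1,2) (1,3) (1,4) (2,2) (2,3) (2,4)] -> total=9
Click 2 (3,1) count=2: revealed 1 new [(3,1)] -> total=10
Click 3 (0,2) count=1: revealed 0 new [(none)] -> total=10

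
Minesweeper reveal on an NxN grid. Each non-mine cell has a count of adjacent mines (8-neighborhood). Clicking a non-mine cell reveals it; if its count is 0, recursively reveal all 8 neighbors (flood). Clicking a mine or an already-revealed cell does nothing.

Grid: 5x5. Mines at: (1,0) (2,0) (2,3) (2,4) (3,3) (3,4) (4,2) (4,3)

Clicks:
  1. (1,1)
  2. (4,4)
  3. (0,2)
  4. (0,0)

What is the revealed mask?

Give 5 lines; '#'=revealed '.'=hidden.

Answer: #####
.####
.....
.....
....#

Derivation:
Click 1 (1,1) count=2: revealed 1 new [(1,1)] -> total=1
Click 2 (4,4) count=3: revealed 1 new [(4,4)] -> total=2
Click 3 (0,2) count=0: revealed 7 new [(0,1) (0,2) (0,3) (0,4) (1,2) (1,3) (1,4)] -> total=9
Click 4 (0,0) count=1: revealed 1 new [(0,0)] -> total=10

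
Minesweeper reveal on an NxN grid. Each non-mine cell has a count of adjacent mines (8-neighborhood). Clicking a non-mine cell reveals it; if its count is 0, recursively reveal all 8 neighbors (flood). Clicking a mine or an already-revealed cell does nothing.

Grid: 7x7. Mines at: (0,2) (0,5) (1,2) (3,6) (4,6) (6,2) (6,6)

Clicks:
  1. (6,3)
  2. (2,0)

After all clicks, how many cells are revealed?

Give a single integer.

Click 1 (6,3) count=1: revealed 1 new [(6,3)] -> total=1
Click 2 (2,0) count=0: revealed 35 new [(0,0) (0,1) (1,0) (1,1) (1,3) (1,4) (1,5) (2,0) (2,1) (2,2) (2,3) (2,4) (2,5) (3,0) (3,1) (3,2) (3,3) (3,4) (3,5) (4,0) (4,1) (4,2) (4,3) (4,4) (4,5) (5,0) (5,1) (5,2) (5,3) (5,4) (5,5) (6,0) (6,1) (6,4) (6,5)] -> total=36

Answer: 36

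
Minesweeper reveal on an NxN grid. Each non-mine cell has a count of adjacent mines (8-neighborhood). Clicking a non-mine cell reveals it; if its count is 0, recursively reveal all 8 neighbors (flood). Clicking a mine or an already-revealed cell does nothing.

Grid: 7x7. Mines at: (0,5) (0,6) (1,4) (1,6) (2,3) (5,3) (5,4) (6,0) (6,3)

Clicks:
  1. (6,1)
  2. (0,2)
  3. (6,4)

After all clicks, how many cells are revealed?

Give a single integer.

Click 1 (6,1) count=1: revealed 1 new [(6,1)] -> total=1
Click 2 (0,2) count=0: revealed 20 new [(0,0) (0,1) (0,2) (0,3) (1,0) (1,1) (1,2) (1,3) (2,0) (2,1) (2,2) (3,0) (3,1) (3,2) (4,0) (4,1) (4,2) (5,0) (5,1) (5,2)] -> total=21
Click 3 (6,4) count=3: revealed 1 new [(6,4)] -> total=22

Answer: 22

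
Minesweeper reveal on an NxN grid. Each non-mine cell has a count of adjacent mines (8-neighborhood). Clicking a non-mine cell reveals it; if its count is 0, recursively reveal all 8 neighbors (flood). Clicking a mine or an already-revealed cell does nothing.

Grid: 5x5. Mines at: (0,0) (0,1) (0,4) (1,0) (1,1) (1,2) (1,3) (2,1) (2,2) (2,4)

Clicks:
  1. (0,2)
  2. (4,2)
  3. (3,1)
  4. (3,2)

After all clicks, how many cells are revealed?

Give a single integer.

Click 1 (0,2) count=4: revealed 1 new [(0,2)] -> total=1
Click 2 (4,2) count=0: revealed 10 new [(3,0) (3,1) (3,2) (3,3) (3,4) (4,0) (4,1) (4,2) (4,3) (4,4)] -> total=11
Click 3 (3,1) count=2: revealed 0 new [(none)] -> total=11
Click 4 (3,2) count=2: revealed 0 new [(none)] -> total=11

Answer: 11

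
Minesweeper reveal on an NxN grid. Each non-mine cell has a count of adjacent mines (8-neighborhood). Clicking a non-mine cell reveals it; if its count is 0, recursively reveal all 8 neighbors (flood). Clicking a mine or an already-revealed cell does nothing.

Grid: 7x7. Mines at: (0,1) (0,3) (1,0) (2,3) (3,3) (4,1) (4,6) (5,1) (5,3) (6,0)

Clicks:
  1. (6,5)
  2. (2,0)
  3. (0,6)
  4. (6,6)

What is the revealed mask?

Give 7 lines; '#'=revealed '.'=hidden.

Click 1 (6,5) count=0: revealed 6 new [(5,4) (5,5) (5,6) (6,4) (6,5) (6,6)] -> total=6
Click 2 (2,0) count=1: revealed 1 new [(2,0)] -> total=7
Click 3 (0,6) count=0: revealed 12 new [(0,4) (0,5) (0,6) (1,4) (1,5) (1,6) (2,4) (2,5) (2,6) (3,4) (3,5) (3,6)] -> total=19
Click 4 (6,6) count=0: revealed 0 new [(none)] -> total=19

Answer: ....###
....###
#...###
....###
.......
....###
....###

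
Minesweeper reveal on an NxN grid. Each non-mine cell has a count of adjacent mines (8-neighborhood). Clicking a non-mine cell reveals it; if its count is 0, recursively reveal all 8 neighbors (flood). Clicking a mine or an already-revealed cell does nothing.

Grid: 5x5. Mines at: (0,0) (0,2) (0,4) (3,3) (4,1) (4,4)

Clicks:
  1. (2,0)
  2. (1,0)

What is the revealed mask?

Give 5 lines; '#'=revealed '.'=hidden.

Answer: .....
###..
###..
###..
.....

Derivation:
Click 1 (2,0) count=0: revealed 9 new [(1,0) (1,1) (1,2) (2,0) (2,1) (2,2) (3,0) (3,1) (3,2)] -> total=9
Click 2 (1,0) count=1: revealed 0 new [(none)] -> total=9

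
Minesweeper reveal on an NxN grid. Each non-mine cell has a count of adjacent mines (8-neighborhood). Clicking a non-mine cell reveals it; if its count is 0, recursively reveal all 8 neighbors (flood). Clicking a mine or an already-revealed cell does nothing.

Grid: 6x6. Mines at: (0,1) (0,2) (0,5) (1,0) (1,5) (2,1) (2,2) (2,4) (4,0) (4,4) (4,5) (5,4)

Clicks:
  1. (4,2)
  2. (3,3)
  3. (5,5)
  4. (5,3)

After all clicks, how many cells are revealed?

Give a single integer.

Answer: 10

Derivation:
Click 1 (4,2) count=0: revealed 9 new [(3,1) (3,2) (3,3) (4,1) (4,2) (4,3) (5,1) (5,2) (5,3)] -> total=9
Click 2 (3,3) count=3: revealed 0 new [(none)] -> total=9
Click 3 (5,5) count=3: revealed 1 new [(5,5)] -> total=10
Click 4 (5,3) count=2: revealed 0 new [(none)] -> total=10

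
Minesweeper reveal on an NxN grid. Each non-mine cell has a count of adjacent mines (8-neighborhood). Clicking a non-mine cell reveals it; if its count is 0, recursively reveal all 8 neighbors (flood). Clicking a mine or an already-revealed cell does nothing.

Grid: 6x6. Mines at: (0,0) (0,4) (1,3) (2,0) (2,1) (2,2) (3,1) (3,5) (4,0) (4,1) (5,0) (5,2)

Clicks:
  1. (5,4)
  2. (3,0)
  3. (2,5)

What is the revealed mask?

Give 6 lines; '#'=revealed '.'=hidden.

Answer: ......
......
.....#
#.....
...###
...###

Derivation:
Click 1 (5,4) count=0: revealed 6 new [(4,3) (4,4) (4,5) (5,3) (5,4) (5,5)] -> total=6
Click 2 (3,0) count=5: revealed 1 new [(3,0)] -> total=7
Click 3 (2,5) count=1: revealed 1 new [(2,5)] -> total=8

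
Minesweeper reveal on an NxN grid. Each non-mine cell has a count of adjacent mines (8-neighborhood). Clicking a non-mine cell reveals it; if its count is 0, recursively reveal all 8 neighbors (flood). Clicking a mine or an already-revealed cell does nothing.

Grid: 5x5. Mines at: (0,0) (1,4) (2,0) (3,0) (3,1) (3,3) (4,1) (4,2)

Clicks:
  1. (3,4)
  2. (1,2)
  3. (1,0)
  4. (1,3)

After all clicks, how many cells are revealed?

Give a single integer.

Click 1 (3,4) count=1: revealed 1 new [(3,4)] -> total=1
Click 2 (1,2) count=0: revealed 9 new [(0,1) (0,2) (0,3) (1,1) (1,2) (1,3) (2,1) (2,2) (2,3)] -> total=10
Click 3 (1,0) count=2: revealed 1 new [(1,0)] -> total=11
Click 4 (1,3) count=1: revealed 0 new [(none)] -> total=11

Answer: 11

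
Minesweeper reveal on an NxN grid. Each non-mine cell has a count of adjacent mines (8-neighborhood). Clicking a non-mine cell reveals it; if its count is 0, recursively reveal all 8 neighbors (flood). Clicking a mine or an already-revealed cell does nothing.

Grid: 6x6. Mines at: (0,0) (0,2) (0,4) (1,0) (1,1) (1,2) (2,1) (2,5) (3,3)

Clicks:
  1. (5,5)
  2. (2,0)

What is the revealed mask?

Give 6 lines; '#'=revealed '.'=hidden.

Click 1 (5,5) count=0: revealed 17 new [(3,0) (3,1) (3,2) (3,4) (3,5) (4,0) (4,1) (4,2) (4,3) (4,4) (4,5) (5,0) (5,1) (5,2) (5,3) (5,4) (5,5)] -> total=17
Click 2 (2,0) count=3: revealed 1 new [(2,0)] -> total=18

Answer: ......
......
#.....
###.##
######
######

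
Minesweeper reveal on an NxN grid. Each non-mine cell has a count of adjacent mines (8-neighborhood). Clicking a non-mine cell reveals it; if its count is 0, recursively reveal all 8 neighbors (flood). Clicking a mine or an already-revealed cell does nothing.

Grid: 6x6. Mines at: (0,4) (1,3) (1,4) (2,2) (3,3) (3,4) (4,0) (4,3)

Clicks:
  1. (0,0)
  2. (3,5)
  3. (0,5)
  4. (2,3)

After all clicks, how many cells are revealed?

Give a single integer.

Click 1 (0,0) count=0: revealed 10 new [(0,0) (0,1) (0,2) (1,0) (1,1) (1,2) (2,0) (2,1) (3,0) (3,1)] -> total=10
Click 2 (3,5) count=1: revealed 1 new [(3,5)] -> total=11
Click 3 (0,5) count=2: revealed 1 new [(0,5)] -> total=12
Click 4 (2,3) count=5: revealed 1 new [(2,3)] -> total=13

Answer: 13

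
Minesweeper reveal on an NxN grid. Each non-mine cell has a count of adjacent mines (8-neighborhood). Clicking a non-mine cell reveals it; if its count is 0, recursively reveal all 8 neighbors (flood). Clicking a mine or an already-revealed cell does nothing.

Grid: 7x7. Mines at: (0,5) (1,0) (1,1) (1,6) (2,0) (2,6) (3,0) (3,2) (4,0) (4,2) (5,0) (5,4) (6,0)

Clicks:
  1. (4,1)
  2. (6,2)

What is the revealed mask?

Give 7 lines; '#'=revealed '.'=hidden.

Click 1 (4,1) count=5: revealed 1 new [(4,1)] -> total=1
Click 2 (6,2) count=0: revealed 6 new [(5,1) (5,2) (5,3) (6,1) (6,2) (6,3)] -> total=7

Answer: .......
.......
.......
.......
.#.....
.###...
.###...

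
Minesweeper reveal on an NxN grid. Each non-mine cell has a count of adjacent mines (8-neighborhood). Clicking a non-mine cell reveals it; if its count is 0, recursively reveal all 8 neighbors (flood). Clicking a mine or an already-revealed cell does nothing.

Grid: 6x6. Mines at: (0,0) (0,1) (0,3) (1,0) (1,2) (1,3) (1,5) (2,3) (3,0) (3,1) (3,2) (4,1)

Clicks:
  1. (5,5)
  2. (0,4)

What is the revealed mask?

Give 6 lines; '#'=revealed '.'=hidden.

Answer: ....#.
......
....##
...###
..####
..####

Derivation:
Click 1 (5,5) count=0: revealed 13 new [(2,4) (2,5) (3,3) (3,4) (3,5) (4,2) (4,3) (4,4) (4,5) (5,2) (5,3) (5,4) (5,5)] -> total=13
Click 2 (0,4) count=3: revealed 1 new [(0,4)] -> total=14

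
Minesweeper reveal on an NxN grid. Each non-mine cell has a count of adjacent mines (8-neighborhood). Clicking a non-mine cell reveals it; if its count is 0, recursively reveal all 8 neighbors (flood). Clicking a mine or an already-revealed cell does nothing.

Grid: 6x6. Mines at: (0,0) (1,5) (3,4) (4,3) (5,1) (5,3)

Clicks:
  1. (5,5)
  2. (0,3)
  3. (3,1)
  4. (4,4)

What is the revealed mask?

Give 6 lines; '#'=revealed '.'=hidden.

Answer: .####.
#####.
#####.
####..
###.##
....##

Derivation:
Click 1 (5,5) count=0: revealed 4 new [(4,4) (4,5) (5,4) (5,5)] -> total=4
Click 2 (0,3) count=0: revealed 21 new [(0,1) (0,2) (0,3) (0,4) (1,0) (1,1) (1,2) (1,3) (1,4) (2,0) (2,1) (2,2) (2,3) (2,4) (3,0) (3,1) (3,2) (3,3) (4,0) (4,1) (4,2)] -> total=25
Click 3 (3,1) count=0: revealed 0 new [(none)] -> total=25
Click 4 (4,4) count=3: revealed 0 new [(none)] -> total=25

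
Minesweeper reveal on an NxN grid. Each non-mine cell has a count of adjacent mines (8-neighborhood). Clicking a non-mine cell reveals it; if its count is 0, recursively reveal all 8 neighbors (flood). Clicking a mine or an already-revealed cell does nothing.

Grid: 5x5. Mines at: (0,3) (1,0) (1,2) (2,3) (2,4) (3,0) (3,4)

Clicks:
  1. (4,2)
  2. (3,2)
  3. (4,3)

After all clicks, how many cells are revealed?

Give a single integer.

Click 1 (4,2) count=0: revealed 6 new [(3,1) (3,2) (3,3) (4,1) (4,2) (4,3)] -> total=6
Click 2 (3,2) count=1: revealed 0 new [(none)] -> total=6
Click 3 (4,3) count=1: revealed 0 new [(none)] -> total=6

Answer: 6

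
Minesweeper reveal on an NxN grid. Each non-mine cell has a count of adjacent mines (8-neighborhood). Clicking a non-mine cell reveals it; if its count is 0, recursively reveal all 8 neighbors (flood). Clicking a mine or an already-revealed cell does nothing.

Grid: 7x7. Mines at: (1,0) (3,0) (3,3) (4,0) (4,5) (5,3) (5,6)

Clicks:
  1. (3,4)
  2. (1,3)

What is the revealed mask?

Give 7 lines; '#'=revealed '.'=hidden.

Click 1 (3,4) count=2: revealed 1 new [(3,4)] -> total=1
Click 2 (1,3) count=0: revealed 20 new [(0,1) (0,2) (0,3) (0,4) (0,5) (0,6) (1,1) (1,2) (1,3) (1,4) (1,5) (1,6) (2,1) (2,2) (2,3) (2,4) (2,5) (2,6) (3,5) (3,6)] -> total=21

Answer: .######
.######
.######
....###
.......
.......
.......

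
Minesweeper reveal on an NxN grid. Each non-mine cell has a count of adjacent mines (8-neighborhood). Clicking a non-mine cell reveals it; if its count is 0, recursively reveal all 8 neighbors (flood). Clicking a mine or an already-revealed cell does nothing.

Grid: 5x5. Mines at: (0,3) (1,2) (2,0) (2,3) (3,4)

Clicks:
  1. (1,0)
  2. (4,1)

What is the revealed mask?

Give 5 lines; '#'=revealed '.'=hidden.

Click 1 (1,0) count=1: revealed 1 new [(1,0)] -> total=1
Click 2 (4,1) count=0: revealed 8 new [(3,0) (3,1) (3,2) (3,3) (4,0) (4,1) (4,2) (4,3)] -> total=9

Answer: .....
#....
.....
####.
####.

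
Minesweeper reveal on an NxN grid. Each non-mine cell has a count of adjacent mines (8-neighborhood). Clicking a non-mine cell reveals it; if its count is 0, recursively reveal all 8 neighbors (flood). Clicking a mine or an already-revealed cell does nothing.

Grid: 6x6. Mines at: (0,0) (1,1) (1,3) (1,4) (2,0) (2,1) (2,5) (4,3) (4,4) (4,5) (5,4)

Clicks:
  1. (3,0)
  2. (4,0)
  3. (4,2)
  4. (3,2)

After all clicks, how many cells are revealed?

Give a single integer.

Click 1 (3,0) count=2: revealed 1 new [(3,0)] -> total=1
Click 2 (4,0) count=0: revealed 8 new [(3,1) (3,2) (4,0) (4,1) (4,2) (5,0) (5,1) (5,2)] -> total=9
Click 3 (4,2) count=1: revealed 0 new [(none)] -> total=9
Click 4 (3,2) count=2: revealed 0 new [(none)] -> total=9

Answer: 9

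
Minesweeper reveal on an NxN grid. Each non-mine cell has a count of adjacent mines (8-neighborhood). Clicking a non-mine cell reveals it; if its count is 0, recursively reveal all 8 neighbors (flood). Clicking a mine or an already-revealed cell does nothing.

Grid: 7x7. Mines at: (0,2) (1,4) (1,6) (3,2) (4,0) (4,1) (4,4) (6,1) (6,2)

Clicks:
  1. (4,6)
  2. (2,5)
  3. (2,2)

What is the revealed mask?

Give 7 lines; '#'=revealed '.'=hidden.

Answer: .......
.......
..#..##
.....##
.....##
...####
...####

Derivation:
Click 1 (4,6) count=0: revealed 14 new [(2,5) (2,6) (3,5) (3,6) (4,5) (4,6) (5,3) (5,4) (5,5) (5,6) (6,3) (6,4) (6,5) (6,6)] -> total=14
Click 2 (2,5) count=2: revealed 0 new [(none)] -> total=14
Click 3 (2,2) count=1: revealed 1 new [(2,2)] -> total=15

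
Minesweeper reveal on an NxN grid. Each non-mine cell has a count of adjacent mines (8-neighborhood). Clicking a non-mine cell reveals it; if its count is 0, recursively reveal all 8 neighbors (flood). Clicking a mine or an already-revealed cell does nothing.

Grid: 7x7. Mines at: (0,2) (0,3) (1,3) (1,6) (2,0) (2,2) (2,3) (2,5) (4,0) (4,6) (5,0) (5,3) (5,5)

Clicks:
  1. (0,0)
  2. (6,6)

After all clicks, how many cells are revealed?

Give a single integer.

Answer: 5

Derivation:
Click 1 (0,0) count=0: revealed 4 new [(0,0) (0,1) (1,0) (1,1)] -> total=4
Click 2 (6,6) count=1: revealed 1 new [(6,6)] -> total=5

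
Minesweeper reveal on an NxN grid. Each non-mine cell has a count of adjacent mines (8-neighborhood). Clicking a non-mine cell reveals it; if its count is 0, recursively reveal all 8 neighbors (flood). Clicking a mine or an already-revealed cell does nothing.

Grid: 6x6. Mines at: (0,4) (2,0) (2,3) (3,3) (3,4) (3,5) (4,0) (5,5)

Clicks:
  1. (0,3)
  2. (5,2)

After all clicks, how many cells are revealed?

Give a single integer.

Answer: 9

Derivation:
Click 1 (0,3) count=1: revealed 1 new [(0,3)] -> total=1
Click 2 (5,2) count=0: revealed 8 new [(4,1) (4,2) (4,3) (4,4) (5,1) (5,2) (5,3) (5,4)] -> total=9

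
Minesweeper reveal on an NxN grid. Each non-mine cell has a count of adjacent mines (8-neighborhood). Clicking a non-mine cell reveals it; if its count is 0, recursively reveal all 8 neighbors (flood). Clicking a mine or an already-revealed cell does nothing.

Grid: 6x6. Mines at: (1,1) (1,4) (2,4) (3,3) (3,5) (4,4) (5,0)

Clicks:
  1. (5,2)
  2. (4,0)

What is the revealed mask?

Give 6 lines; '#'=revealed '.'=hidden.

Click 1 (5,2) count=0: revealed 6 new [(4,1) (4,2) (4,3) (5,1) (5,2) (5,3)] -> total=6
Click 2 (4,0) count=1: revealed 1 new [(4,0)] -> total=7

Answer: ......
......
......
......
####..
.###..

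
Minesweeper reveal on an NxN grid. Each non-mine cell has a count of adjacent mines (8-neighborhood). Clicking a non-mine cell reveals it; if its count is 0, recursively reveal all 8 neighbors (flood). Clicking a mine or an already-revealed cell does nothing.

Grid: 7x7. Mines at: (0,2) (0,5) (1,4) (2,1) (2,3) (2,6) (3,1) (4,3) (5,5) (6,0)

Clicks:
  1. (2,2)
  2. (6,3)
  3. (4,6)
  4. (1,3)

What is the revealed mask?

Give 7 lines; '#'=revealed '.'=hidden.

Click 1 (2,2) count=3: revealed 1 new [(2,2)] -> total=1
Click 2 (6,3) count=0: revealed 8 new [(5,1) (5,2) (5,3) (5,4) (6,1) (6,2) (6,3) (6,4)] -> total=9
Click 3 (4,6) count=1: revealed 1 new [(4,6)] -> total=10
Click 4 (1,3) count=3: revealed 1 new [(1,3)] -> total=11

Answer: .......
...#...
..#....
.......
......#
.####..
.####..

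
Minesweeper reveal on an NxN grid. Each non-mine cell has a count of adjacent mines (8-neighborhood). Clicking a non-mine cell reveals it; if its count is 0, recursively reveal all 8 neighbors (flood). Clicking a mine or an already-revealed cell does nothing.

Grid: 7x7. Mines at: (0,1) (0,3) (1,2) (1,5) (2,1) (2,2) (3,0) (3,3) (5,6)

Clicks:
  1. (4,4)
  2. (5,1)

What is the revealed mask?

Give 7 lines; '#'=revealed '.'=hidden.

Click 1 (4,4) count=1: revealed 1 new [(4,4)] -> total=1
Click 2 (5,1) count=0: revealed 17 new [(4,0) (4,1) (4,2) (4,3) (4,5) (5,0) (5,1) (5,2) (5,3) (5,4) (5,5) (6,0) (6,1) (6,2) (6,3) (6,4) (6,5)] -> total=18

Answer: .......
.......
.......
.......
######.
######.
######.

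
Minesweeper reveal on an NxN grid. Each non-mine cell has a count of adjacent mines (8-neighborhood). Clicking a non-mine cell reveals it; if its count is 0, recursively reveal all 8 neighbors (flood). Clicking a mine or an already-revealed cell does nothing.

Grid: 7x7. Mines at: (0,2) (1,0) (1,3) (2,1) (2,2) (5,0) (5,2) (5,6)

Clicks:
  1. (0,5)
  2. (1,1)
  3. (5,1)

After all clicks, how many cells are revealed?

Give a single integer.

Click 1 (0,5) count=0: revealed 24 new [(0,4) (0,5) (0,6) (1,4) (1,5) (1,6) (2,3) (2,4) (2,5) (2,6) (3,3) (3,4) (3,5) (3,6) (4,3) (4,4) (4,5) (4,6) (5,3) (5,4) (5,5) (6,3) (6,4) (6,5)] -> total=24
Click 2 (1,1) count=4: revealed 1 new [(1,1)] -> total=25
Click 3 (5,1) count=2: revealed 1 new [(5,1)] -> total=26

Answer: 26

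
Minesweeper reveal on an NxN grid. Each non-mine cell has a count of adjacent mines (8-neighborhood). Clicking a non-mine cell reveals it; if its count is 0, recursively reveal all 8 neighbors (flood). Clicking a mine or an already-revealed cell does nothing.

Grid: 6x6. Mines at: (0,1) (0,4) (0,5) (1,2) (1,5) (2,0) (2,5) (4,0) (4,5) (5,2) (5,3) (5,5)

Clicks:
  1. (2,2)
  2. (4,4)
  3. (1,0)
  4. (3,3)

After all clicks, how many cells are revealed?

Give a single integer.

Answer: 13

Derivation:
Click 1 (2,2) count=1: revealed 1 new [(2,2)] -> total=1
Click 2 (4,4) count=3: revealed 1 new [(4,4)] -> total=2
Click 3 (1,0) count=2: revealed 1 new [(1,0)] -> total=3
Click 4 (3,3) count=0: revealed 10 new [(2,1) (2,3) (2,4) (3,1) (3,2) (3,3) (3,4) (4,1) (4,2) (4,3)] -> total=13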